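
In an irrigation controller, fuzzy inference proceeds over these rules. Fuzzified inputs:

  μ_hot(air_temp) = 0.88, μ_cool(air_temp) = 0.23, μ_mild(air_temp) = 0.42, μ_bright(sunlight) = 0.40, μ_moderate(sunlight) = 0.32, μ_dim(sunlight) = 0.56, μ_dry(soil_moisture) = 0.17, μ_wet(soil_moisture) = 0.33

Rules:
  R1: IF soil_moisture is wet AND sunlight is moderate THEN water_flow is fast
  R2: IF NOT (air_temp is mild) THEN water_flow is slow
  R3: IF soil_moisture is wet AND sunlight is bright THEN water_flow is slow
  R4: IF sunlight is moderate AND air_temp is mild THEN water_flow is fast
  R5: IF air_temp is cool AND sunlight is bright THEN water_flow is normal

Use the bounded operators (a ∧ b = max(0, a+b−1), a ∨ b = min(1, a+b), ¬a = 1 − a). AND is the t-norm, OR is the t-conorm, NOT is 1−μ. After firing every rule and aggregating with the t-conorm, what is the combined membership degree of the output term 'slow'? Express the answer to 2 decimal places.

R1: wet=0.33, moderate=0.32; AND[max(0, a+b−1)] → w = 0.00
R2: ¬mild=1−0.42=0.58 → w = 0.58
R3: wet=0.33, bright=0.40; AND[max(0, a+b−1)] → w = 0.00
R4: moderate=0.32, mild=0.42; AND[max(0, a+b−1)] → w = 0.00
R5: cool=0.23, bright=0.40; AND[max(0, a+b−1)] → w = 0.00
Rules with consequent 'slow': {R2, R3} → strengths 0.58, 0.00
Aggregate via t-conorm [min(1, a+b)]: 0.58

0.58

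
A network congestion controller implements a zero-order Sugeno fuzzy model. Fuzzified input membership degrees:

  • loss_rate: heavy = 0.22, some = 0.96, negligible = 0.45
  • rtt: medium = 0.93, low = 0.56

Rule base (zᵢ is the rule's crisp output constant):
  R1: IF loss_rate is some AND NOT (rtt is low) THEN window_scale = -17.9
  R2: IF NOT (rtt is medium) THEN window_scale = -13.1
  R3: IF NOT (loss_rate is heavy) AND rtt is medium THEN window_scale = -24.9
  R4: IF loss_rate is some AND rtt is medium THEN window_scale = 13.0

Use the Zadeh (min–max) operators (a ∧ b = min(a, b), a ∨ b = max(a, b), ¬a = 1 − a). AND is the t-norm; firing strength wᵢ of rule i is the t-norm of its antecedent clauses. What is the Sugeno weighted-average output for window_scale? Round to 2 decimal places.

-7.26

R1 (z=-17.9): some=0.96, ¬low=1−0.56=0.44; AND[min(a, b)] → w = 0.44
R2 (z=-13.1): ¬medium=1−0.93=0.07 → w = 0.07
R3 (z=-24.9): ¬heavy=1−0.22=0.78, medium=0.93; AND[min(a, b)] → w = 0.78
R4 (z=13.0): some=0.96, medium=0.93; AND[min(a, b)] → w = 0.93
Weighted average = (0.44·-17.9 + 0.07·-13.1 + 0.78·-24.9 + 0.93·13.0) / (0.44 + 0.07 + 0.78 + 0.93)
  = -16.1250 / 2.2200 = -7.26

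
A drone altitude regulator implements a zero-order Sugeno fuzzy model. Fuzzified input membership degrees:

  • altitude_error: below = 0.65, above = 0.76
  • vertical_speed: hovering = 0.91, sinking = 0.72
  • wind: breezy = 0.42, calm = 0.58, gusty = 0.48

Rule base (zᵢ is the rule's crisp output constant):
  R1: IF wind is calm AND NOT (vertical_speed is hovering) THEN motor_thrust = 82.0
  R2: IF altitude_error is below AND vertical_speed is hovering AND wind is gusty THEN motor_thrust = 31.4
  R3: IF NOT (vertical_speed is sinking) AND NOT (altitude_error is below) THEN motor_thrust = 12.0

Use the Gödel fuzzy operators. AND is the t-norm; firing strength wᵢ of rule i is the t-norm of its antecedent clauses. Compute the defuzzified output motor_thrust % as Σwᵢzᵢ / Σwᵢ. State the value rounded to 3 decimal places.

R1 (z=82.0): calm=0.58, ¬hovering=1−0.91=0.09; AND[min(a, b)] → w = 0.09
R2 (z=31.4): below=0.65, hovering=0.91, gusty=0.48; AND[min(a, b)] → w = 0.48
R3 (z=12.0): ¬sinking=1−0.72=0.28, ¬below=1−0.65=0.35; AND[min(a, b)] → w = 0.28
Weighted average = (0.09·82.0 + 0.48·31.4 + 0.28·12.0) / (0.09 + 0.48 + 0.28)
  = 25.8120 / 0.8500 = 30.367

30.367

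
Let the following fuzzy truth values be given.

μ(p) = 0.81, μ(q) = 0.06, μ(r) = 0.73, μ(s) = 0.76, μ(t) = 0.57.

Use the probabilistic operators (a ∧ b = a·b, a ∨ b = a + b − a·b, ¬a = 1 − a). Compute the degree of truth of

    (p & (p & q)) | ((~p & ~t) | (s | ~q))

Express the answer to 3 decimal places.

p & q = a·b on (0.8100, 0.0600) = 0.0486
p & (p & q) = a·b on (0.8100, 0.0486) = 0.0394
~p = 1 − 0.8100 = 0.1900
~t = 1 − 0.5700 = 0.4300
~p & ~t = a·b on (0.1900, 0.4300) = 0.0817
~q = 1 − 0.0600 = 0.9400
s | ~q = a + b − a·b on (0.7600, 0.9400) = 0.9856
(~p & ~t) | (s | ~q) = a + b − a·b on (0.0817, 0.9856) = 0.9868
(p & (p & q)) | ((~p & ~t) | (s | ~q)) = a + b − a·b on (0.0394, 0.9868) = 0.9873

0.987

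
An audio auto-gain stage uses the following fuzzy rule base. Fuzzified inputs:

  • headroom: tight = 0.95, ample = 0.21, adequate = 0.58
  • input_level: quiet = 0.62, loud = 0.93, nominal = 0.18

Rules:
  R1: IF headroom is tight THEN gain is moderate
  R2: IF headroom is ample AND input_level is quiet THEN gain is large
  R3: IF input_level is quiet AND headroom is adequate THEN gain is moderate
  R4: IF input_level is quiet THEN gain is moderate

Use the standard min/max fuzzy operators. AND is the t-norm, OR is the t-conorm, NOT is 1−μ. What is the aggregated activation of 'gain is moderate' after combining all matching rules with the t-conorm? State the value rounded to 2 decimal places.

0.95

R1: tight=0.95 → w = 0.95
R2: ample=0.21, quiet=0.62; AND[min(a, b)] → w = 0.21
R3: quiet=0.62, adequate=0.58; AND[min(a, b)] → w = 0.58
R4: quiet=0.62 → w = 0.62
Rules with consequent 'moderate': {R1, R3, R4} → strengths 0.95, 0.58, 0.62
Aggregate via t-conorm [max(a, b)]: 0.95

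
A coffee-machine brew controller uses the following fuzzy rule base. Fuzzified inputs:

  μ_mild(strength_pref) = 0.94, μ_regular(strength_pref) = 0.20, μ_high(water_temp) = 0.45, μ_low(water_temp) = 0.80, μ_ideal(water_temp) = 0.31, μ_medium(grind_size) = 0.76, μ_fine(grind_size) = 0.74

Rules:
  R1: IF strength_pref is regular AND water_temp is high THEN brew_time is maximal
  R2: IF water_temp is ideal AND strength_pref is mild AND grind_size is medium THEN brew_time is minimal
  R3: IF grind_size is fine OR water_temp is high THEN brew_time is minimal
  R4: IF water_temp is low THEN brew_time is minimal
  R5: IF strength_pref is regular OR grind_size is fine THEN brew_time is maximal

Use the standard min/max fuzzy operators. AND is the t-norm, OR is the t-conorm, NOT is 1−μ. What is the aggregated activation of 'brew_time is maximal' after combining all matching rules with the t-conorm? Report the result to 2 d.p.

0.74

R1: regular=0.20, high=0.45; AND[min(a, b)] → w = 0.20
R2: ideal=0.31, mild=0.94, medium=0.76; AND[min(a, b)] → w = 0.31
R3: fine=0.74, high=0.45; OR[max(a, b)] → w = 0.74
R4: low=0.80 → w = 0.80
R5: regular=0.20, fine=0.74; OR[max(a, b)] → w = 0.74
Rules with consequent 'maximal': {R1, R5} → strengths 0.20, 0.74
Aggregate via t-conorm [max(a, b)]: 0.74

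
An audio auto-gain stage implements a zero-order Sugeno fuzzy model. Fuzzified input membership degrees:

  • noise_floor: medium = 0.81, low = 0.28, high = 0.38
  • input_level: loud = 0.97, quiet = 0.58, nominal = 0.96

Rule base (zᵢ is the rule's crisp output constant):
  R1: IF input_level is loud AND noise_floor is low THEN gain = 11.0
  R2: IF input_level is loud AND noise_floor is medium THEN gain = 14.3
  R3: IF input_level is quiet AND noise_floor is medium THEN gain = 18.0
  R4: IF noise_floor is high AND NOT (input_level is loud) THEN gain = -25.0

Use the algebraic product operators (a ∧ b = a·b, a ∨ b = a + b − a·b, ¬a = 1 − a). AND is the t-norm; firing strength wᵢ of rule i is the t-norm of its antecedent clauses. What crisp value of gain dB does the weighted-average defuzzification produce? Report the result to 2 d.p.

R1 (z=11.0): loud=0.97, low=0.28; AND[a·b] → w = 0.2716
R2 (z=14.3): loud=0.97, medium=0.81; AND[a·b] → w = 0.7857
R3 (z=18.0): quiet=0.58, medium=0.81; AND[a·b] → w = 0.4698
R4 (z=-25.0): high=0.38, ¬loud=1−0.97=0.03; AND[a·b] → w = 0.0114
Weighted average = (0.2716·11.0 + 0.7857·14.3 + 0.4698·18.0 + 0.0114·-25.0) / (0.2716 + 0.7857 + 0.4698 + 0.0114)
  = 22.3945 / 1.5385 = 14.56

14.56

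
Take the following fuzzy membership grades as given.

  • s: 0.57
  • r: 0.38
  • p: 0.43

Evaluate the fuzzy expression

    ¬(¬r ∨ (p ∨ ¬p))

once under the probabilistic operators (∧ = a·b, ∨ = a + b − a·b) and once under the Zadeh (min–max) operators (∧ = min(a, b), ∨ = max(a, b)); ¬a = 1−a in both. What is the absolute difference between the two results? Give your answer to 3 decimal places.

0.287

Under probabilistic:
  ¬r = 1 − 0.3800 = 0.6200
  ¬p = 1 − 0.4300 = 0.5700
  p ∨ ¬p = a + b − a·b on (0.4300, 0.5700) = 0.7549
  ¬r ∨ (p ∨ ¬p) = a + b − a·b on (0.6200, 0.7549) = 0.9069
  ¬(¬r ∨ (p ∨ ¬p)) = 1 − 0.9069 = 0.0931
  → value = 0.0931
Under Zadeh (min–max):
  ¬r = 1 − 0.38 = 0.62
  ¬p = 1 − 0.43 = 0.57
  p ∨ ¬p = max(a, b) on (0.43, 0.57) = 0.57
  ¬r ∨ (p ∨ ¬p) = max(a, b) on (0.62, 0.57) = 0.62
  ¬(¬r ∨ (p ∨ ¬p)) = 1 − 0.62 = 0.38
  → value = 0.3800
|0.0931 − 0.3800| = 0.287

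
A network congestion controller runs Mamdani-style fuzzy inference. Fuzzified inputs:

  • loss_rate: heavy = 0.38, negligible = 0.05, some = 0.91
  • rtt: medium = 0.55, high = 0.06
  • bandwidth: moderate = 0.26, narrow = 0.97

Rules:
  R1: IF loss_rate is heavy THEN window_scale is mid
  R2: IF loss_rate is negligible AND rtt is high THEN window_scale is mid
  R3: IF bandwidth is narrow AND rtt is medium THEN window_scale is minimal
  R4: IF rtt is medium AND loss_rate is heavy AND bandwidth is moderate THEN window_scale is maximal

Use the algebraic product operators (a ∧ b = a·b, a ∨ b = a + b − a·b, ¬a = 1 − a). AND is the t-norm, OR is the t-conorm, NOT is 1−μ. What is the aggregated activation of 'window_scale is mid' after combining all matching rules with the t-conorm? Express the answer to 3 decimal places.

0.382

R1: heavy=0.38 → w = 0.3800
R2: negligible=0.05, high=0.06; AND[a·b] → w = 0.0030
R3: narrow=0.97, medium=0.55; AND[a·b] → w = 0.5335
R4: medium=0.55, heavy=0.38, moderate=0.26; AND[a·b] → w = 0.0543
Rules with consequent 'mid': {R1, R2} → strengths 0.3800, 0.0030
Aggregate via t-conorm [a + b − a·b]: 0.3819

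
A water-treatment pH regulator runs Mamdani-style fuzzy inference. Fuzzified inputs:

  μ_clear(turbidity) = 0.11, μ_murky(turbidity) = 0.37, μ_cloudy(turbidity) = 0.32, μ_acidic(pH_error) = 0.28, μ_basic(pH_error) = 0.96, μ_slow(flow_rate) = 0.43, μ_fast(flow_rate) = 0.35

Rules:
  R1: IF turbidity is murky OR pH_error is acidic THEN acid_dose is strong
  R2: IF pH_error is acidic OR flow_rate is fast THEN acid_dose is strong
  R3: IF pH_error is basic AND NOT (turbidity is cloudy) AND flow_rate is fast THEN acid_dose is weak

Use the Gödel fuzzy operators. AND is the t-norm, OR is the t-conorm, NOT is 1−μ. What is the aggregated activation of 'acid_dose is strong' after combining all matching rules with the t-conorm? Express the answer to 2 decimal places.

0.37

R1: murky=0.37, acidic=0.28; OR[max(a, b)] → w = 0.37
R2: acidic=0.28, fast=0.35; OR[max(a, b)] → w = 0.35
R3: basic=0.96, ¬cloudy=1−0.32=0.68, fast=0.35; AND[min(a, b)] → w = 0.35
Rules with consequent 'strong': {R1, R2} → strengths 0.37, 0.35
Aggregate via t-conorm [max(a, b)]: 0.37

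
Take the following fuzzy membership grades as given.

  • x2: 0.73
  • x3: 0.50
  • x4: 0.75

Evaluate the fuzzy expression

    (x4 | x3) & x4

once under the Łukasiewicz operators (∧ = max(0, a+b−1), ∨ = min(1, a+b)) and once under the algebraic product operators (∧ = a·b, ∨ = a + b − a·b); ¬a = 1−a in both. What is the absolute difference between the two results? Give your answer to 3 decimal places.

0.094

Under Łukasiewicz:
  x4 | x3 = min(1, a+b) on (0.75, 0.50) = 1.00
  (x4 | x3) & x4 = max(0, a+b−1) on (1.00, 0.75) = 0.75
  → value = 0.7500
Under algebraic product:
  x4 | x3 = a + b − a·b on (0.7500, 0.5000) = 0.8750
  (x4 | x3) & x4 = a·b on (0.8750, 0.7500) = 0.6562
  → value = 0.6562
|0.7500 − 0.6562| = 0.094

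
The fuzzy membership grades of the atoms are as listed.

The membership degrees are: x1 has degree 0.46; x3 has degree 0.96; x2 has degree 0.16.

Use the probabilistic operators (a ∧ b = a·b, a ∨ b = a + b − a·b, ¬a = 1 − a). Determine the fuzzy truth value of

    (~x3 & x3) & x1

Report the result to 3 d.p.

0.018

~x3 = 1 − 0.9600 = 0.0400
~x3 & x3 = a·b on (0.0400, 0.9600) = 0.0384
(~x3 & x3) & x1 = a·b on (0.0384, 0.4600) = 0.0177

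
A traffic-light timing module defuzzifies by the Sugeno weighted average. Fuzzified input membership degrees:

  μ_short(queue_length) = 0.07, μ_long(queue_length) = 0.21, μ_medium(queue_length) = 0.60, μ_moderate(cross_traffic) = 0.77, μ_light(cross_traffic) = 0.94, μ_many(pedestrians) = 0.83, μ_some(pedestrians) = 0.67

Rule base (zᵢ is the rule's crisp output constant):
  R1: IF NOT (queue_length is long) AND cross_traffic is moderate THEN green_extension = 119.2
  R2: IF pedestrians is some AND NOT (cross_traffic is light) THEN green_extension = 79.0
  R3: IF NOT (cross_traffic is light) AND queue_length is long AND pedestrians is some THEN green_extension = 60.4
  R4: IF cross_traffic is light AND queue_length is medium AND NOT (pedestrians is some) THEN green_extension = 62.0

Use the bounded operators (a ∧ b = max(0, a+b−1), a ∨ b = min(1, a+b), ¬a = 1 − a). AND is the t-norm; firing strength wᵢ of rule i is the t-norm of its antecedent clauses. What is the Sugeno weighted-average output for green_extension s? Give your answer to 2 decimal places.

119.20

R1 (z=119.2): ¬long=1−0.21=0.79, moderate=0.77; AND[max(0, a+b−1)] → w = 0.56
R2 (z=79.0): some=0.67, ¬light=1−0.94=0.06; AND[max(0, a+b−1)] → w = 0.00
R3 (z=60.4): ¬light=1−0.94=0.06, long=0.21, some=0.67; AND[max(0, a+b−1)] → w = 0.00
R4 (z=62.0): light=0.94, medium=0.60, ¬some=1−0.67=0.33; AND[max(0, a+b−1)] → w = 0.00
Weighted average = (0.56·119.2 + 0.00·79.0 + 0.00·60.4 + 0.00·62.0) / (0.56 + 0.00 + 0.00 + 0.00)
  = 66.7520 / 0.5600 = 119.20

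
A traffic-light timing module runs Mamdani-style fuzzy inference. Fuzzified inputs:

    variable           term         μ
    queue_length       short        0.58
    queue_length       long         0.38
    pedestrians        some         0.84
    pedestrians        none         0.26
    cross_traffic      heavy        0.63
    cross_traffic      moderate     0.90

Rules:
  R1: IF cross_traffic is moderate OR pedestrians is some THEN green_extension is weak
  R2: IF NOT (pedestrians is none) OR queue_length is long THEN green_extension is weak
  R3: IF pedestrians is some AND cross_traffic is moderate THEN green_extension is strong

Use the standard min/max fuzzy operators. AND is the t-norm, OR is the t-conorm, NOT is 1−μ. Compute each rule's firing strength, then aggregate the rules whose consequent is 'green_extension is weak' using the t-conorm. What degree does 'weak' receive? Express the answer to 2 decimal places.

0.90

R1: moderate=0.90, some=0.84; OR[max(a, b)] → w = 0.90
R2: ¬none=1−0.26=0.74, long=0.38; OR[max(a, b)] → w = 0.74
R3: some=0.84, moderate=0.90; AND[min(a, b)] → w = 0.84
Rules with consequent 'weak': {R1, R2} → strengths 0.90, 0.74
Aggregate via t-conorm [max(a, b)]: 0.90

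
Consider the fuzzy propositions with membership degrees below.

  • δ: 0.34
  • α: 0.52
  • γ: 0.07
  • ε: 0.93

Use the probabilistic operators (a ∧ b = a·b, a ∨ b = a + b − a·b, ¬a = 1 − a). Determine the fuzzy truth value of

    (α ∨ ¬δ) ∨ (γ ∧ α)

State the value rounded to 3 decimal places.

¬δ = 1 − 0.3400 = 0.6600
α ∨ ¬δ = a + b − a·b on (0.5200, 0.6600) = 0.8368
γ ∧ α = a·b on (0.0700, 0.5200) = 0.0364
(α ∨ ¬δ) ∨ (γ ∧ α) = a + b − a·b on (0.8368, 0.0364) = 0.8427

0.843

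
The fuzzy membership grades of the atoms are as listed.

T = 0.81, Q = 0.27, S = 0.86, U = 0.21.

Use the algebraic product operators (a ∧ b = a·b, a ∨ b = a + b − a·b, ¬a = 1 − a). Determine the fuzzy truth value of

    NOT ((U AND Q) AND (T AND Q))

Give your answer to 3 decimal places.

U AND Q = a·b on (0.2100, 0.2700) = 0.0567
T AND Q = a·b on (0.8100, 0.2700) = 0.2187
(U AND Q) AND (T AND Q) = a·b on (0.0567, 0.2187) = 0.0124
NOT ((U AND Q) AND (T AND Q)) = 1 − 0.0124 = 0.9876

0.988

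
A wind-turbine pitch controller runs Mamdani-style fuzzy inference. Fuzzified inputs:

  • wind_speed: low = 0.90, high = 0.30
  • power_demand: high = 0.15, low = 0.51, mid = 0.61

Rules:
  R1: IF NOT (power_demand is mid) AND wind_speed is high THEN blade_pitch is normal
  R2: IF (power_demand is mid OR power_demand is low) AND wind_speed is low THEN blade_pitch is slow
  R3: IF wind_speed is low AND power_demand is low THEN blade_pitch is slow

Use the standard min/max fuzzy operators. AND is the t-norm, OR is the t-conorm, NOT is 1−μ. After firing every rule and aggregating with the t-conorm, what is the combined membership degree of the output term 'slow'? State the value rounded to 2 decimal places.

R1: ¬mid=1−0.61=0.39, high=0.30; AND[min(a, b)] → w = 0.30
R2: (mid=0.61 OR low=0.51) = 0.61; AND[min(a, b)] with low=0.90 → w = 0.61
R3: low=0.90, low=0.51; AND[min(a, b)] → w = 0.51
Rules with consequent 'slow': {R2, R3} → strengths 0.61, 0.51
Aggregate via t-conorm [max(a, b)]: 0.61

0.61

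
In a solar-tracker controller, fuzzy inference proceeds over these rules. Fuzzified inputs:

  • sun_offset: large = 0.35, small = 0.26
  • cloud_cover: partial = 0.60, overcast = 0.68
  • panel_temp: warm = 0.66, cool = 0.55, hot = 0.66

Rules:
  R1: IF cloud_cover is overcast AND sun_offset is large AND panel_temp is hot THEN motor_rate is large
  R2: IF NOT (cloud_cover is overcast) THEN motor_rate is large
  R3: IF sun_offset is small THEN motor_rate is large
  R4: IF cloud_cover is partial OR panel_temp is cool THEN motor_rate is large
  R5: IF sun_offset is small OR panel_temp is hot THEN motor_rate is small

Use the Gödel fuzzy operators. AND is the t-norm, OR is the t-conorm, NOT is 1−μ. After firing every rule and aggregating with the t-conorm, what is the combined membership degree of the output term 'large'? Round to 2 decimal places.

R1: overcast=0.68, large=0.35, hot=0.66; AND[min(a, b)] → w = 0.35
R2: ¬overcast=1−0.68=0.32 → w = 0.32
R3: small=0.26 → w = 0.26
R4: partial=0.60, cool=0.55; OR[max(a, b)] → w = 0.60
R5: small=0.26, hot=0.66; OR[max(a, b)] → w = 0.66
Rules with consequent 'large': {R1, R2, R3, R4} → strengths 0.35, 0.32, 0.26, 0.60
Aggregate via t-conorm [max(a, b)]: 0.60

0.60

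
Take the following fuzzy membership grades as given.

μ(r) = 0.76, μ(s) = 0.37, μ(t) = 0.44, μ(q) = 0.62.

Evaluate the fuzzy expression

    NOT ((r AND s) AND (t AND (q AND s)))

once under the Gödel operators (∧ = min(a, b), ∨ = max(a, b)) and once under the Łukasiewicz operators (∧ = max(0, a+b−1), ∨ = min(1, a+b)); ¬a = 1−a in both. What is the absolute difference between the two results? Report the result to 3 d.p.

0.370

Under Gödel:
  r AND s = min(a, b) on (0.76, 0.37) = 0.37
  q AND s = min(a, b) on (0.62, 0.37) = 0.37
  t AND (q AND s) = min(a, b) on (0.44, 0.37) = 0.37
  (r AND s) AND (t AND (q AND s)) = min(a, b) on (0.37, 0.37) = 0.37
  NOT ((r AND s) AND (t AND (q AND s))) = 1 − 0.37 = 0.63
  → value = 0.6300
Under Łukasiewicz:
  r AND s = max(0, a+b−1) on (0.76, 0.37) = 0.13
  q AND s = max(0, a+b−1) on (0.62, 0.37) = 0.00
  t AND (q AND s) = max(0, a+b−1) on (0.44, 0.00) = 0.00
  (r AND s) AND (t AND (q AND s)) = max(0, a+b−1) on (0.13, 0.00) = 0.00
  NOT ((r AND s) AND (t AND (q AND s))) = 1 − 0.00 = 1.00
  → value = 1.0000
|0.6300 − 1.0000| = 0.370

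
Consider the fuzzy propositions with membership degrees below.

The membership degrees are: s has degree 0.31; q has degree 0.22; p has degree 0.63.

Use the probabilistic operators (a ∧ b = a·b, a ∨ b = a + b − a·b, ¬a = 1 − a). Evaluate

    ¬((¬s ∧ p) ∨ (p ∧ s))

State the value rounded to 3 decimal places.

0.455

¬s = 1 − 0.3100 = 0.6900
¬s ∧ p = a·b on (0.6900, 0.6300) = 0.4347
p ∧ s = a·b on (0.6300, 0.3100) = 0.1953
(¬s ∧ p) ∨ (p ∧ s) = a + b − a·b on (0.4347, 0.1953) = 0.5451
¬((¬s ∧ p) ∨ (p ∧ s)) = 1 − 0.5451 = 0.4549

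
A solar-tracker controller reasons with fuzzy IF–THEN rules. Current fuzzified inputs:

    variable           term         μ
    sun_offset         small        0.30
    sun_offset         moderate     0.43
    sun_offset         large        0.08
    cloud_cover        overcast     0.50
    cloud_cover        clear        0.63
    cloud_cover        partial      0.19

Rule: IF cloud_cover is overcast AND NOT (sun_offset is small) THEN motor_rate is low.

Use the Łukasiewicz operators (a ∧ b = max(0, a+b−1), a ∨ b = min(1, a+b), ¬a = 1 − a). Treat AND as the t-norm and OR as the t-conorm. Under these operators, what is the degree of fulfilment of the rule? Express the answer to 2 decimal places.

0.20

firing strength: overcast=0.50, ¬small=1−0.30=0.70; AND[max(0, a+b−1)] → w = 0.20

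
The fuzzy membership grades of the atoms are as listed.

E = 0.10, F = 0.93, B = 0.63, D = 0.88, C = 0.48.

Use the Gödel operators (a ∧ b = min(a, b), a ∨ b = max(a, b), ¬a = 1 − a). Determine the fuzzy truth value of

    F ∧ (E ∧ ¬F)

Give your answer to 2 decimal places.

¬F = 1 − 0.93 = 0.07
E ∧ ¬F = min(a, b) on (0.10, 0.07) = 0.07
F ∧ (E ∧ ¬F) = min(a, b) on (0.93, 0.07) = 0.07

0.07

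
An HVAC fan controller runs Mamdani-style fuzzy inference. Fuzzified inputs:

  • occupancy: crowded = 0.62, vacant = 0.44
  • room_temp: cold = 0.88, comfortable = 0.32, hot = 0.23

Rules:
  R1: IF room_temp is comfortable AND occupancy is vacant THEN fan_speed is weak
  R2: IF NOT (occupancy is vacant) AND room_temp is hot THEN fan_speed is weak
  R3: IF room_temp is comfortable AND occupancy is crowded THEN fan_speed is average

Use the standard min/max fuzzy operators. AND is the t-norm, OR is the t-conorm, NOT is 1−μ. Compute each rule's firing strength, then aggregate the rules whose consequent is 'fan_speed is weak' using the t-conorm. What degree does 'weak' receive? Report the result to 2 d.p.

R1: comfortable=0.32, vacant=0.44; AND[min(a, b)] → w = 0.32
R2: ¬vacant=1−0.44=0.56, hot=0.23; AND[min(a, b)] → w = 0.23
R3: comfortable=0.32, crowded=0.62; AND[min(a, b)] → w = 0.32
Rules with consequent 'weak': {R1, R2} → strengths 0.32, 0.23
Aggregate via t-conorm [max(a, b)]: 0.32

0.32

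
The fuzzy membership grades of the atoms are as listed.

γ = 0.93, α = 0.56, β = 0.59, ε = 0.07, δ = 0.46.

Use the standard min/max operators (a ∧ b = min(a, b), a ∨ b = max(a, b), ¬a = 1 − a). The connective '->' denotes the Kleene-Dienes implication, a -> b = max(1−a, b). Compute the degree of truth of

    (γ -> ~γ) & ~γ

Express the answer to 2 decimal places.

0.07

~γ = 1 − 0.93 = 0.07
γ -> ~γ  [Kleene-Dienes: max(1−a, b)] with a=0.93, b=0.07 → 0.07
~γ = 1 − 0.93 = 0.07
(γ -> ~γ) & ~γ = min(a, b) on (0.07, 0.07) = 0.07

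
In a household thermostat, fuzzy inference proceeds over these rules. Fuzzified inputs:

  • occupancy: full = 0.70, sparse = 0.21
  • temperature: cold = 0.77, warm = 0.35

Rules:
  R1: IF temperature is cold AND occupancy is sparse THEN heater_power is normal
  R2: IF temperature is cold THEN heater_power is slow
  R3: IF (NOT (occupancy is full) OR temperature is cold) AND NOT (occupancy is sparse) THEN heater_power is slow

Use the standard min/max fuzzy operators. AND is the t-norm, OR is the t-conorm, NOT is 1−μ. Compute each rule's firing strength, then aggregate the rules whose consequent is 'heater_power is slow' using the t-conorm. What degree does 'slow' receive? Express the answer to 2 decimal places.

0.77

R1: cold=0.77, sparse=0.21; AND[min(a, b)] → w = 0.21
R2: cold=0.77 → w = 0.77
R3: (¬full=1−0.70=0.30 OR cold=0.77) = 0.77; AND[min(a, b)] with ¬sparse=1−0.21=0.79 → w = 0.77
Rules with consequent 'slow': {R2, R3} → strengths 0.77, 0.77
Aggregate via t-conorm [max(a, b)]: 0.77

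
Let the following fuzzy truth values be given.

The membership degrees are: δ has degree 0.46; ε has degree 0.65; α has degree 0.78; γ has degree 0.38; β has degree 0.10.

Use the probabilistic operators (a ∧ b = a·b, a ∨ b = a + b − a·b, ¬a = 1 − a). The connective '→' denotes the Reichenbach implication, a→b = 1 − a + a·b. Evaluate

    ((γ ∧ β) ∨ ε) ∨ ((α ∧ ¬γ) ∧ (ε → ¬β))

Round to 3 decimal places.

0.816

γ ∧ β = a·b on (0.3800, 0.1000) = 0.0380
(γ ∧ β) ∨ ε = a + b − a·b on (0.0380, 0.6500) = 0.6633
¬γ = 1 − 0.3800 = 0.6200
α ∧ ¬γ = a·b on (0.7800, 0.6200) = 0.4836
¬β = 1 − 0.1000 = 0.9000
ε → ¬β  [Reichenbach: 1 − a + a·b] with a=0.6500, b=0.9000 → 0.9350
(α ∧ ¬γ) ∧ (ε → ¬β) = a·b on (0.4836, 0.9350) = 0.4522
((γ ∧ β) ∨ ε) ∨ ((α ∧ ¬γ) ∧ (ε → ¬β)) = a + b − a·b on (0.6633, 0.4522) = 0.8155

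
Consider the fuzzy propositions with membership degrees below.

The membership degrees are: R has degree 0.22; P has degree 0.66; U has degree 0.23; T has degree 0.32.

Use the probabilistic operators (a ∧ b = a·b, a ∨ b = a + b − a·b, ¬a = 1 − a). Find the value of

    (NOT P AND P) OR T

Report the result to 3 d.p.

0.473

NOT P = 1 − 0.6600 = 0.3400
NOT P AND P = a·b on (0.3400, 0.6600) = 0.2244
(NOT P AND P) OR T = a + b − a·b on (0.2244, 0.3200) = 0.4726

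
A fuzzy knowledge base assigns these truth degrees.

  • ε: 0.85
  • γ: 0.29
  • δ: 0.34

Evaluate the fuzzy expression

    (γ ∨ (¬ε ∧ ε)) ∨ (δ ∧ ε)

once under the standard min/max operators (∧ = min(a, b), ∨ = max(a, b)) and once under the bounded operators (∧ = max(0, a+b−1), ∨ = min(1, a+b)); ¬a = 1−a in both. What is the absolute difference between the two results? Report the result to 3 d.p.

0.140

Under standard min/max:
  ¬ε = 1 − 0.85 = 0.15
  ¬ε ∧ ε = min(a, b) on (0.15, 0.85) = 0.15
  γ ∨ (¬ε ∧ ε) = max(a, b) on (0.29, 0.15) = 0.29
  δ ∧ ε = min(a, b) on (0.34, 0.85) = 0.34
  (γ ∨ (¬ε ∧ ε)) ∨ (δ ∧ ε) = max(a, b) on (0.29, 0.34) = 0.34
  → value = 0.3400
Under bounded:
  ¬ε = 1 − 0.85 = 0.15
  ¬ε ∧ ε = max(0, a+b−1) on (0.15, 0.85) = 0.00
  γ ∨ (¬ε ∧ ε) = min(1, a+b) on (0.29, 0.00) = 0.29
  δ ∧ ε = max(0, a+b−1) on (0.34, 0.85) = 0.19
  (γ ∨ (¬ε ∧ ε)) ∨ (δ ∧ ε) = min(1, a+b) on (0.29, 0.19) = 0.48
  → value = 0.4800
|0.3400 − 0.4800| = 0.140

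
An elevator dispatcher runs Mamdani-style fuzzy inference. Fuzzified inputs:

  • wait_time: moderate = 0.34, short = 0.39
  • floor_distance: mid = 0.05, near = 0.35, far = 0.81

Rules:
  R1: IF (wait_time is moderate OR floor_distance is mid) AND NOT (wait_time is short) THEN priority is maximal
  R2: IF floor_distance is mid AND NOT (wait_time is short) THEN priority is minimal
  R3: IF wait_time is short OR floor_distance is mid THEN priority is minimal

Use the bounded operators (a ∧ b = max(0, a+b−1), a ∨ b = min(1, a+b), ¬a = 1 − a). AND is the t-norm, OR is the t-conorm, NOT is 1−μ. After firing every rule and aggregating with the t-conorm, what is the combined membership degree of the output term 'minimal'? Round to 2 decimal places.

0.44

R1: (moderate=0.34 OR mid=0.05) = 0.39; AND[max(0, a+b−1)] with ¬short=1−0.39=0.61 → w = 0.00
R2: mid=0.05, ¬short=1−0.39=0.61; AND[max(0, a+b−1)] → w = 0.00
R3: short=0.39, mid=0.05; OR[min(1, a+b)] → w = 0.44
Rules with consequent 'minimal': {R2, R3} → strengths 0.00, 0.44
Aggregate via t-conorm [min(1, a+b)]: 0.44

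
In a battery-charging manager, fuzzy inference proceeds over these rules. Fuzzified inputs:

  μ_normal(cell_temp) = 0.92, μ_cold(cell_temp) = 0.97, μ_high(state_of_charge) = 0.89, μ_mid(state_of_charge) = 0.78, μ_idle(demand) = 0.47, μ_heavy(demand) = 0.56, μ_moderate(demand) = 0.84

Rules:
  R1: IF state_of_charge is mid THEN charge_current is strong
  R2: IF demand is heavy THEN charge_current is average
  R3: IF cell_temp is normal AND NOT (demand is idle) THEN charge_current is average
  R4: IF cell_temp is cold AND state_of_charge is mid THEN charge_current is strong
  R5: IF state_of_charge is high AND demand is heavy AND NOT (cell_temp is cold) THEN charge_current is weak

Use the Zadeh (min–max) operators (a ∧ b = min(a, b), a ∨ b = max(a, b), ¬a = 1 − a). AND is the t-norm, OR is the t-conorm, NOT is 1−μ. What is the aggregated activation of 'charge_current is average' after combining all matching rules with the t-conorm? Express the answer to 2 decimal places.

R1: mid=0.78 → w = 0.78
R2: heavy=0.56 → w = 0.56
R3: normal=0.92, ¬idle=1−0.47=0.53; AND[min(a, b)] → w = 0.53
R4: cold=0.97, mid=0.78; AND[min(a, b)] → w = 0.78
R5: high=0.89, heavy=0.56, ¬cold=1−0.97=0.03; AND[min(a, b)] → w = 0.03
Rules with consequent 'average': {R2, R3} → strengths 0.56, 0.53
Aggregate via t-conorm [max(a, b)]: 0.56

0.56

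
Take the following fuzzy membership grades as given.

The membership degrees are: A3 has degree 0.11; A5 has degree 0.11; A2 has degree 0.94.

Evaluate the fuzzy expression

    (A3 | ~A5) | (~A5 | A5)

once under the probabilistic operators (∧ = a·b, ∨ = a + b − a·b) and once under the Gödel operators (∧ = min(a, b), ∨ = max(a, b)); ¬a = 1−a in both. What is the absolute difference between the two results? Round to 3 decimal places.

0.100

Under probabilistic:
  ~A5 = 1 − 0.1100 = 0.8900
  A3 | ~A5 = a + b − a·b on (0.1100, 0.8900) = 0.9021
  ~A5 = 1 − 0.1100 = 0.8900
  ~A5 | A5 = a + b − a·b on (0.8900, 0.1100) = 0.9021
  (A3 | ~A5) | (~A5 | A5) = a + b − a·b on (0.9021, 0.9021) = 0.9904
  → value = 0.9904
Under Gödel:
  ~A5 = 1 − 0.11 = 0.89
  A3 | ~A5 = max(a, b) on (0.11, 0.89) = 0.89
  ~A5 = 1 − 0.11 = 0.89
  ~A5 | A5 = max(a, b) on (0.89, 0.11) = 0.89
  (A3 | ~A5) | (~A5 | A5) = max(a, b) on (0.89, 0.89) = 0.89
  → value = 0.8900
|0.9904 − 0.8900| = 0.100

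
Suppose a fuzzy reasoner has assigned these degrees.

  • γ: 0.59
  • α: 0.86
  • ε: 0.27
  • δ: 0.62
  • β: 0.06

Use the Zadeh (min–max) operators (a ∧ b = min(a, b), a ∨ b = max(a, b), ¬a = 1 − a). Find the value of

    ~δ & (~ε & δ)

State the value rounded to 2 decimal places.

~δ = 1 − 0.62 = 0.38
~ε = 1 − 0.27 = 0.73
~ε & δ = min(a, b) on (0.73, 0.62) = 0.62
~δ & (~ε & δ) = min(a, b) on (0.38, 0.62) = 0.38

0.38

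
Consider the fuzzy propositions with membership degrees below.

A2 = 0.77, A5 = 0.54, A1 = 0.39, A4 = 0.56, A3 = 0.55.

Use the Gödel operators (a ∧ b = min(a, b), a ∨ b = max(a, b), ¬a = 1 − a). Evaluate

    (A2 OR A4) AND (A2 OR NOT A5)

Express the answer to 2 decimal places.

0.77

A2 OR A4 = max(a, b) on (0.77, 0.56) = 0.77
NOT A5 = 1 − 0.54 = 0.46
A2 OR NOT A5 = max(a, b) on (0.77, 0.46) = 0.77
(A2 OR A4) AND (A2 OR NOT A5) = min(a, b) on (0.77, 0.77) = 0.77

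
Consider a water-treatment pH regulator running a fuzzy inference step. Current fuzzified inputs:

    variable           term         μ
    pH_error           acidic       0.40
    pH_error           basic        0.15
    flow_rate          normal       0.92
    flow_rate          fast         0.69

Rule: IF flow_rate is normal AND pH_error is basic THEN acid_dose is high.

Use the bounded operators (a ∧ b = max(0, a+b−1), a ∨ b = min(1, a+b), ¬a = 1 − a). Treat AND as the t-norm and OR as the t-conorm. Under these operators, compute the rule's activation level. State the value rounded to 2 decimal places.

firing strength: normal=0.92, basic=0.15; AND[max(0, a+b−1)] → w = 0.07

0.07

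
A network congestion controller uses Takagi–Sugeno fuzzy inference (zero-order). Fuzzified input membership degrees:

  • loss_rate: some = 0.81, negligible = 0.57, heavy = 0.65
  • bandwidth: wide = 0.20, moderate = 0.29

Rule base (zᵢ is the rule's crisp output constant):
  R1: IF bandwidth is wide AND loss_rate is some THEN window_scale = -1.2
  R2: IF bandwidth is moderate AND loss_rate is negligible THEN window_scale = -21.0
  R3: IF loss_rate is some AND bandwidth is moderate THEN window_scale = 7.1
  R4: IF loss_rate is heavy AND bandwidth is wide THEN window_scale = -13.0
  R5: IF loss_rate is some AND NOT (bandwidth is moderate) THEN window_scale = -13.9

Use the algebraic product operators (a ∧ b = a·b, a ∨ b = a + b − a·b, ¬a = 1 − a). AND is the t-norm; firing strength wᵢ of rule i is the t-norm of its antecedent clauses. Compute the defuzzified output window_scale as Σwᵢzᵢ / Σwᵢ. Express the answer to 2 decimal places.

-9.22

R1 (z=-1.2): wide=0.20, some=0.81; AND[a·b] → w = 0.1620
R2 (z=-21.0): moderate=0.29, negligible=0.57; AND[a·b] → w = 0.1653
R3 (z=7.1): some=0.81, moderate=0.29; AND[a·b] → w = 0.2349
R4 (z=-13.0): heavy=0.65, wide=0.20; AND[a·b] → w = 0.1300
R5 (z=-13.9): some=0.81, ¬moderate=1−0.29=0.71; AND[a·b] → w = 0.5751
Weighted average = (0.1620·-1.2 + 0.1653·-21.0 + 0.2349·7.1 + 0.1300·-13.0 + 0.5751·-13.9) / (0.1620 + 0.1653 + 0.2349 + 0.1300 + 0.5751)
  = -11.6818 / 1.2673 = -9.22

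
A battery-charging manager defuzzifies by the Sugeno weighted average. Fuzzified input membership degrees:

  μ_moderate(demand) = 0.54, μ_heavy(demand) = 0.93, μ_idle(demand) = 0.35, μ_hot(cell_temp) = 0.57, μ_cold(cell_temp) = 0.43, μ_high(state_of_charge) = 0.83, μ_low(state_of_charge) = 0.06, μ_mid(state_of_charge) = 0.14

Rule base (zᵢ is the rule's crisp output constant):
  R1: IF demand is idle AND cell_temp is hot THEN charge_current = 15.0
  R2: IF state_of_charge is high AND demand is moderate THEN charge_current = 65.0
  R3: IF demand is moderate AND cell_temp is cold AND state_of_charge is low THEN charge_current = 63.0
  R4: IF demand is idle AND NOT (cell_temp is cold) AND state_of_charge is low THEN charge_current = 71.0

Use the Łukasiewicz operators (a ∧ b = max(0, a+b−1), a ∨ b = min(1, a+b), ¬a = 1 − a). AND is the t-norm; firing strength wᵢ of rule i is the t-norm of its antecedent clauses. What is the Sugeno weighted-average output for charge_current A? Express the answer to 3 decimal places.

R1 (z=15.0): idle=0.35, hot=0.57; AND[max(0, a+b−1)] → w = 0.00
R2 (z=65.0): high=0.83, moderate=0.54; AND[max(0, a+b−1)] → w = 0.37
R3 (z=63.0): moderate=0.54, cold=0.43, low=0.06; AND[max(0, a+b−1)] → w = 0.00
R4 (z=71.0): idle=0.35, ¬cold=1−0.43=0.57, low=0.06; AND[max(0, a+b−1)] → w = 0.00
Weighted average = (0.00·15.0 + 0.37·65.0 + 0.00·63.0 + 0.00·71.0) / (0.00 + 0.37 + 0.00 + 0.00)
  = 24.0500 / 0.3700 = 65.000

65.000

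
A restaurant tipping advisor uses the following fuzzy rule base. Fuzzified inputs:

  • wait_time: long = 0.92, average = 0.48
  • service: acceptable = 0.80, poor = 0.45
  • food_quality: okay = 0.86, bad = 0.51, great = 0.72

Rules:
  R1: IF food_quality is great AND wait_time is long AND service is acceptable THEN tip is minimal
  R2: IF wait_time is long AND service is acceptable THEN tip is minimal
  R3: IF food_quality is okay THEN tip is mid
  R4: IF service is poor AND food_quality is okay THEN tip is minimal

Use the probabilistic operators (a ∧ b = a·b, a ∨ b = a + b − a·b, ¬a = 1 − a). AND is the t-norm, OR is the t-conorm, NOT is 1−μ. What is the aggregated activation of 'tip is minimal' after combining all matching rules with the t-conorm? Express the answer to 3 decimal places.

R1: great=0.72, long=0.92, acceptable=0.80; AND[a·b] → w = 0.5299
R2: long=0.92, acceptable=0.80; AND[a·b] → w = 0.7360
R3: okay=0.86 → w = 0.8600
R4: poor=0.45, okay=0.86; AND[a·b] → w = 0.3870
Rules with consequent 'minimal': {R1, R2, R4} → strengths 0.5299, 0.7360, 0.3870
Aggregate via t-conorm [a + b − a·b]: 0.9239

0.924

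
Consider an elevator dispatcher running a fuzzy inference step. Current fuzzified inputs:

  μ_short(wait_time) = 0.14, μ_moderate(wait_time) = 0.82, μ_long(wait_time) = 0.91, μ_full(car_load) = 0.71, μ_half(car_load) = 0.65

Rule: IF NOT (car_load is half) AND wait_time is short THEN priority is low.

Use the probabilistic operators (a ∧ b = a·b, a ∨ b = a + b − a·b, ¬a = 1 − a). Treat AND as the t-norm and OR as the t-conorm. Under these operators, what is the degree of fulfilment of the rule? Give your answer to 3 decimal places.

firing strength: ¬half=1−0.65=0.35, short=0.14; AND[a·b] → w = 0.0490

0.049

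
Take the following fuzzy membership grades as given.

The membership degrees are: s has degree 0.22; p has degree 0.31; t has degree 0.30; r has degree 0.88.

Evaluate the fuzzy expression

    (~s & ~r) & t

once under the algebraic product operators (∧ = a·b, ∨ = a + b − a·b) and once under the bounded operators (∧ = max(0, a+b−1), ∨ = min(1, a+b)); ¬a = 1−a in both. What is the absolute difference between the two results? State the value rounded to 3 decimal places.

0.028

Under algebraic product:
  ~s = 1 − 0.2200 = 0.7800
  ~r = 1 − 0.8800 = 0.1200
  ~s & ~r = a·b on (0.7800, 0.1200) = 0.0936
  (~s & ~r) & t = a·b on (0.0936, 0.3000) = 0.0281
  → value = 0.0281
Under bounded:
  ~s = 1 − 0.22 = 0.78
  ~r = 1 − 0.88 = 0.12
  ~s & ~r = max(0, a+b−1) on (0.78, 0.12) = 0.00
  (~s & ~r) & t = max(0, a+b−1) on (0.00, 0.30) = 0.00
  → value = 0.0000
|0.0281 − 0.0000| = 0.028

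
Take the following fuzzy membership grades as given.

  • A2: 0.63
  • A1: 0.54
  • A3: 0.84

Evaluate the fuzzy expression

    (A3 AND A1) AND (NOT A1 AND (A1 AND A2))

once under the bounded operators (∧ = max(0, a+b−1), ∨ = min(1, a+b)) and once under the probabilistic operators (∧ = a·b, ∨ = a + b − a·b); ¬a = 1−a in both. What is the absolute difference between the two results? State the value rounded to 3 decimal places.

Under bounded:
  A3 AND A1 = max(0, a+b−1) on (0.84, 0.54) = 0.38
  NOT A1 = 1 − 0.54 = 0.46
  A1 AND A2 = max(0, a+b−1) on (0.54, 0.63) = 0.17
  NOT A1 AND (A1 AND A2) = max(0, a+b−1) on (0.46, 0.17) = 0.00
  (A3 AND A1) AND (NOT A1 AND (A1 AND A2)) = max(0, a+b−1) on (0.38, 0.00) = 0.00
  → value = 0.0000
Under probabilistic:
  A3 AND A1 = a·b on (0.8400, 0.5400) = 0.4536
  NOT A1 = 1 − 0.5400 = 0.4600
  A1 AND A2 = a·b on (0.5400, 0.6300) = 0.3402
  NOT A1 AND (A1 AND A2) = a·b on (0.4600, 0.3402) = 0.1565
  (A3 AND A1) AND (NOT A1 AND (A1 AND A2)) = a·b on (0.4536, 0.1565) = 0.0710
  → value = 0.0710
|0.0000 − 0.0710| = 0.071

0.071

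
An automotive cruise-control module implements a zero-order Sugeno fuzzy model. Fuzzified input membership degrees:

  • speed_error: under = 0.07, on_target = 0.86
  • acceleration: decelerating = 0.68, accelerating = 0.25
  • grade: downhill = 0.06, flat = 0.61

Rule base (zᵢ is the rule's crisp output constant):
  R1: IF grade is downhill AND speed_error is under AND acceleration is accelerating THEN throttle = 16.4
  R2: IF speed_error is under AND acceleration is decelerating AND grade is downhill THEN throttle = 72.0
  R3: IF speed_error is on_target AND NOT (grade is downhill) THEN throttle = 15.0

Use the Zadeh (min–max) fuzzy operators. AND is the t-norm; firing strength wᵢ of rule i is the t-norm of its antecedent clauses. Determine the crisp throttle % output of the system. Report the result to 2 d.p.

R1 (z=16.4): downhill=0.06, under=0.07, accelerating=0.25; AND[min(a, b)] → w = 0.06
R2 (z=72.0): under=0.07, decelerating=0.68, downhill=0.06; AND[min(a, b)] → w = 0.06
R3 (z=15.0): on_target=0.86, ¬downhill=1−0.06=0.94; AND[min(a, b)] → w = 0.86
Weighted average = (0.06·16.4 + 0.06·72.0 + 0.86·15.0) / (0.06 + 0.06 + 0.86)
  = 18.2040 / 0.9800 = 18.58

18.58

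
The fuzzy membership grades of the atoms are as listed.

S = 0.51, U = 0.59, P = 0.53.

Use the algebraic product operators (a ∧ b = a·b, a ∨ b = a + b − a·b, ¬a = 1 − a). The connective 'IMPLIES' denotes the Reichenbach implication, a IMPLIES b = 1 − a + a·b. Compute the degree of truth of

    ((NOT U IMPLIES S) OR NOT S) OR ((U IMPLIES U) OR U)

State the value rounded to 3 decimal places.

0.990

NOT U = 1 − 0.5900 = 0.4100
NOT U IMPLIES S  [Reichenbach: 1 − a + a·b] with a=0.4100, b=0.5100 → 0.7991
NOT S = 1 − 0.5100 = 0.4900
(NOT U IMPLIES S) OR NOT S = a + b − a·b on (0.7991, 0.4900) = 0.8975
U IMPLIES U  [Reichenbach: 1 − a + a·b] with a=0.5900, b=0.5900 → 0.7581
(U IMPLIES U) OR U = a + b − a·b on (0.7581, 0.5900) = 0.9008
((NOT U IMPLIES S) OR NOT S) OR ((U IMPLIES U) OR U) = a + b − a·b on (0.8975, 0.9008) = 0.9898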